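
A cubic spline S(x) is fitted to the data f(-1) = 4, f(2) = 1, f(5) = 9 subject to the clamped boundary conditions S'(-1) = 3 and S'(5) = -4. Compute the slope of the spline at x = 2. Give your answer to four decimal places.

1.5000

With m_i denoting the second derivative at x_i, h_i = 3, 3, and Δ_i = (y_(i+1) − y_i)/h_i = -1, 8/3:
  3·m_0 + 12·m_1 + 3·m_2 = 6(Δ_1 - Δ_0) = 22
Clamped end conditions give two more equations: 2h_0·m_0 + h_0·m_1 = 6(Δ_0 - S'(-1)) = -24 and h_1·m_1 + 2h_1·m_2 = 6(S'(5) - Δ_1) = -40.
Solving the tridiagonal system: m_0 = -7, m_1 = 6, m_2 = -29/3.
On [2, 5], S'(x) = b_1 + 2c_1·(x - 2) + 3d_1·(x - 2)² with b_1 = Δ_1 - h_1(2m_1 + m_2)/6 = 3/2, c_1 = m_1/2 = 3, d_1 = (m_2 - m_1)/(6h_1) = -47/54. So S'(2) = 3/2.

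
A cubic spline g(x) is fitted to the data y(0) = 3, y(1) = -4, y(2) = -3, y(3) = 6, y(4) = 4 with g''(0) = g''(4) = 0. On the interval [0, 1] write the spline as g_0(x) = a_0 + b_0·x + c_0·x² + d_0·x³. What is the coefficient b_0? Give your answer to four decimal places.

Write m_i for g''(x_i). With h_i = 1, 1, 1, 1 and divided differences Δ_i = -7, 1, 9, -2, the continuity of g' gives the tridiagonal system
  1·m_0 + 4·m_1 + 1·m_2 = 6(Δ_1 - Δ_0) = 48
  1·m_1 + 4·m_2 + 1·m_3 = 6(Δ_2 - Δ_1) = 48
  1·m_2 + 4·m_3 + 1·m_4 = 6(Δ_3 - Δ_2) = -66
Natural end conditions: m_0 = m_4 = 0.
Solving: m_0 = 0, m_1 = 33/4, m_2 = 15, m_3 = -81/4, m_4 = 0.
On [0, 1], with g_0(x) = a_0 + b_0·x + c_0·x² + d_0·x³: c_0 = m_0/2 = 0, d_0 = (m_1 - m_0)/(6h_0) = 11/8, b_0 = Δ_0 - h_0(2m_0 + m_1)/6 = -67/8.

-8.3750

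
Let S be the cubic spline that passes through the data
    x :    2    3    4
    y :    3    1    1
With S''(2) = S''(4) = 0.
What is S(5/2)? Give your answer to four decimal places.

With M_i denoting the second derivative at x_i, h_i = 1, 1, and Δ_i = (y_(i+1) − y_i)/h_i = -2, 0:
  1·M_0 + 4·M_1 + 1·M_2 = 6(Δ_1 - Δ_0) = 12
Natural end conditions: M_0 = M_2 = 0.
Solving the tridiagonal system: M_0 = 0, M_1 = 3, M_2 = 0.
On [2, 3], S(x) = 3 - 5/2·(x - 2) + 0·(x - 2)² + 1/2·(x - 2)³.
With (x - 2) = 1/2: S(5/2) = 29/16.

1.8125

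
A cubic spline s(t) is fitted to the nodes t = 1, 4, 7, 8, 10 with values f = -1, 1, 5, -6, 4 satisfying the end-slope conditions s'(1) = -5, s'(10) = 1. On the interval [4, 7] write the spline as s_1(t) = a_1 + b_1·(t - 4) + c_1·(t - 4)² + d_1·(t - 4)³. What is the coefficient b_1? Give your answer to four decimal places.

5.4074

Write σ_i for s''(x_i). With h_i = 3, 3, 1, 2 and divided differences Δ_i = 2/3, 4/3, -11, 5, the continuity of s' gives the tridiagonal system
  3·σ_0 + 12·σ_1 + 3·σ_2 = 6(Δ_1 - Δ_0) = 4
  3·σ_1 + 8·σ_2 + 1·σ_3 = 6(Δ_2 - Δ_1) = -74
  1·σ_2 + 6·σ_3 + 2·σ_4 = 6(Δ_3 - Δ_2) = 96
Clamped end conditions give two more equations: 2h_0·σ_0 + h_0·σ_1 = 6(Δ_0 - s'(1)) = 34 and h_3·σ_3 + 2h_3·σ_4 = 6(s'(10) - Δ_3) = -24.
Forward elimination and back-substitution give σ_0 = 356/81, σ_1 = 206/81, σ_2 = -1072/81, σ_3 = 1964/81, σ_4 = -1468/81.
On [4, 7], with s_1(t) = a_1 + b_1·(t - 4) + c_1·(t - 4)² + d_1·(t - 4)³: c_1 = σ_1/2 = 103/81, d_1 = (σ_2 - σ_1)/(6h_1) = -71/81, b_1 = Δ_1 - h_1(2σ_1 + σ_2)/6 = 146/27.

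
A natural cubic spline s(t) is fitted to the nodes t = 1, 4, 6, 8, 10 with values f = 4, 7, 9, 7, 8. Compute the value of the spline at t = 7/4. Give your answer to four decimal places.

Put M_i = s'' at the i-th knot. Here h = (3, 2, 2, 2) and Δ = (1, 1, -1, 1/2), so the interior equations h_(i-1)·M_(i-1) + 2(h_(i-1)+h_i)·M_i + h_i·M_(i+1) = 6(Δ_i − Δ_(i-1)) read
  3·M_0 + 10·M_1 + 2·M_2 = 6(Δ_1 - Δ_0) = 0
  2·M_1 + 8·M_2 + 2·M_3 = 6(Δ_2 - Δ_1) = -12
  2·M_2 + 8·M_3 + 2·M_4 = 6(Δ_3 - Δ_2) = 9
Natural end conditions: M_0 = M_4 = 0.
Solving the tridiagonal system: M_0 = 0, M_1 = 57/142, M_2 = -285/142, M_3 = 231/142, M_4 = 0.
On [1, 4], s(t) = 4 + 227/284·(t - 1) + 0·(t - 1)² + 19/852·(t - 1)³.
With (t - 1) = 3/4: s(7/4) = 83771/18176.

4.6089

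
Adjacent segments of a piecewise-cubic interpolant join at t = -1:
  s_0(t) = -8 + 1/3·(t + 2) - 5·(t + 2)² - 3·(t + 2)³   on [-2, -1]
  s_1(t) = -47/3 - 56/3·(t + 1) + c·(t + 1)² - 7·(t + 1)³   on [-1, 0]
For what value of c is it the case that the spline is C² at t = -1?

s_0''(t) = -10 - 18·(t + 2), so s_0''(-1) = -28. On the right, s_1''(-1) = 2c, so c = -14.

-14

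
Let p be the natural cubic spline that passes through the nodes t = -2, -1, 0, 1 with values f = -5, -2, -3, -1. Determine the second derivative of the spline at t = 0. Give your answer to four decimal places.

6.4000

Write M_i for p''(x_i). With h_i = 1, 1, 1 and divided differences Δ_i = 3, -1, 2, the continuity of p' gives the tridiagonal system
  1·M_0 + 4·M_1 + 1·M_2 = 6(Δ_1 - Δ_0) = -24
  1·M_1 + 4·M_2 + 1·M_3 = 6(Δ_2 - Δ_1) = 18
Natural end conditions: M_0 = M_3 = 0.
Hence M_0 = 0, M_1 = -38/5, M_2 = 32/5, M_3 = 0.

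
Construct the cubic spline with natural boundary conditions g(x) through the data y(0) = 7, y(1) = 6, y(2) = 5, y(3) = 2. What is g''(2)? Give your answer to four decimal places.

Write σ_i for g''(x_i). With h_i = 1, 1, 1 and divided differences Δ_i = -1, -1, -3, the continuity of g' gives the tridiagonal system
  1·σ_0 + 4·σ_1 + 1·σ_2 = 6(Δ_1 - Δ_0) = 0
  1·σ_1 + 4·σ_2 + 1·σ_3 = 6(Δ_2 - Δ_1) = -12
Natural end conditions: σ_0 = σ_3 = 0.
Solving: σ_0 = 0, σ_1 = 4/5, σ_2 = -16/5, σ_3 = 0.

-3.2000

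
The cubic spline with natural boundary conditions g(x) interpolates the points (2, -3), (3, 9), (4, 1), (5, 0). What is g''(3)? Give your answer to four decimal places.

With m_i denoting the second derivative at x_i, h_i = 1, 1, 1, and Δ_i = (y_(i+1) − y_i)/h_i = 12, -8, -1:
  1·m_0 + 4·m_1 + 1·m_2 = 6(Δ_1 - Δ_0) = -120
  1·m_1 + 4·m_2 + 1·m_3 = 6(Δ_2 - Δ_1) = 42
Natural end conditions: m_0 = m_3 = 0.
Hence m_0 = 0, m_1 = -174/5, m_2 = 96/5, m_3 = 0.

-34.8000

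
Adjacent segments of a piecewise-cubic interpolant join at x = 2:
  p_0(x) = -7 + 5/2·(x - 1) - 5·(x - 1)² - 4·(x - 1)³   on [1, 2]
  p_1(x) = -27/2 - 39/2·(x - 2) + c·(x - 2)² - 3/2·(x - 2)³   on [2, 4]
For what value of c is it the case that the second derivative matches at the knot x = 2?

-17

p_0''(x) = -10 - 24·(x - 1), so p_0''(2) = -34. On the right, p_1''(2) = 2c, so c = -17.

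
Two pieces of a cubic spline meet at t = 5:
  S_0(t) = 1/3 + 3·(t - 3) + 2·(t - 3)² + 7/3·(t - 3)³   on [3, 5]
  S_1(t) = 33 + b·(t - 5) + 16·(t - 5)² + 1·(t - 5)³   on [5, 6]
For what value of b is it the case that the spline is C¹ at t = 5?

39

S_0'(t) = 3 + 4·(t - 3) + 7·(t - 3)², so S_0'(5) = 39. On the right, S_1'(5) = b, so b = 39.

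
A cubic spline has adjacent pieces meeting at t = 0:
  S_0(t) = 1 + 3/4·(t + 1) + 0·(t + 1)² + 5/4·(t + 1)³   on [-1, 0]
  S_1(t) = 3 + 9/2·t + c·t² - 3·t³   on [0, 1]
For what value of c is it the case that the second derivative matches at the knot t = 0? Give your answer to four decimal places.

S_0''(t) = 0 + 15/2·(t + 1), so S_0''(0) = 15/2. On the right, S_1''(0) = 2c, so c = 15/4.

3.7500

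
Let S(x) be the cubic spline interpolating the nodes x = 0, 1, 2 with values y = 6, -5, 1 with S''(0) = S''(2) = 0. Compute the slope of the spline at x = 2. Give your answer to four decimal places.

10.2500

With σ_i denoting the second derivative at x_i, h_i = 1, 1, and Δ_i = (y_(i+1) − y_i)/h_i = -11, 6:
  1·σ_0 + 4·σ_1 + 1·σ_2 = 6(Δ_1 - Δ_0) = 102
Natural end conditions: σ_0 = σ_2 = 0.
Forward elimination and back-substitution give σ_0 = 0, σ_1 = 51/2, σ_2 = 0.
On [1, 2], S'(x) = b_1 + 2c_1·(x - 1) + 3d_1·(x - 1)² with b_1 = Δ_1 - h_1(2σ_1 + σ_2)/6 = -5/2, c_1 = σ_1/2 = 51/4, d_1 = (σ_2 - σ_1)/(6h_1) = -17/4. So S'(2) = 41/4.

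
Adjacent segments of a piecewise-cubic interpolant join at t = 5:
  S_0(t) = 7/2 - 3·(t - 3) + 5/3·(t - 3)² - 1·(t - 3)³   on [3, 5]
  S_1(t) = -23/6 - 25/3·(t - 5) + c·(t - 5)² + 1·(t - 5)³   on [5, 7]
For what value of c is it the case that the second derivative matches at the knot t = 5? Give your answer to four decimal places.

S_0''(t) = 10/3 - 6·(t - 3), so S_0''(5) = -26/3. On the right, S_1''(5) = 2c, so c = -13/3.

-4.3333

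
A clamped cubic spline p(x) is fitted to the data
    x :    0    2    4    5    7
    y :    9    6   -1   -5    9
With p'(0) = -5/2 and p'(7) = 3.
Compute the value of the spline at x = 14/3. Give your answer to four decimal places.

Put m_i = p'' at the i-th knot. Here h = (2, 2, 1, 2) and Δ = (-3/2, -7/2, -4, 7), so the interior equations h_(i-1)·m_(i-1) + 2(h_(i-1)+h_i)·m_i + h_i·m_(i+1) = 6(Δ_i − Δ_(i-1)) read
  2·m_0 + 8·m_1 + 2·m_2 = 6(Δ_1 - Δ_0) = -12
  2·m_1 + 6·m_2 + 1·m_3 = 6(Δ_2 - Δ_1) = -3
  1·m_2 + 6·m_3 + 2·m_4 = 6(Δ_3 - Δ_2) = 66
Clamped end conditions give two more equations: 2h_0·m_0 + h_0·m_1 = 6(Δ_0 - p'(0)) = 6 and h_3·m_3 + 2h_3·m_4 = 6(p'(7) - Δ_3) = -24.
Solving the tridiagonal system: m_0 = 133/61, m_1 = -83/61, m_2 = -167/61, m_3 = 985/61, m_4 = -1717/122.
On [4, 5], p(x) = -1 - 705/122·(x - 4) - 167/122·(x - 4)² + 192/61·(x - 4)³.
With (x - 4) = 2/3: p(14/3) = -2486/549.

-4.5282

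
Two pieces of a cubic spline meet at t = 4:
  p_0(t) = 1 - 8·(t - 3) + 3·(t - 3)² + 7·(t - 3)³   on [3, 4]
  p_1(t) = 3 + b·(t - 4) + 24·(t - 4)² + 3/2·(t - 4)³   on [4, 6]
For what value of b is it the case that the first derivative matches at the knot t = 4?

19

p_0'(t) = -8 + 6·(t - 3) + 21·(t - 3)², so p_0'(4) = 19. On the right, p_1'(4) = b, so b = 19.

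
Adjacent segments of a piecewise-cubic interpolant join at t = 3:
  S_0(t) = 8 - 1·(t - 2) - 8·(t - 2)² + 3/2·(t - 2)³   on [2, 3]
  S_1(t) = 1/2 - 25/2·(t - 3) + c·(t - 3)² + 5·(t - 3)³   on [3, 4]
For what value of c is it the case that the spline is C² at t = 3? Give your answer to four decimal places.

S_0''(t) = -16 + 9·(t - 2), so S_0''(3) = -7. On the right, S_1''(3) = 2c, so c = -7/2.

-3.5000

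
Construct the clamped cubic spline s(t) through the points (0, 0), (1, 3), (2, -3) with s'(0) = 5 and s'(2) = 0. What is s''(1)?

-22

With M_i denoting the second derivative at x_i, h_i = 1, 1, and Δ_i = (y_(i+1) − y_i)/h_i = 3, -6:
  1·M_0 + 4·M_1 + 1·M_2 = 6(Δ_1 - Δ_0) = -54
Clamped end conditions give two more equations: 2h_0·M_0 + h_0·M_1 = 6(Δ_0 - s'(0)) = -12 and h_1·M_1 + 2h_1·M_2 = 6(s'(2) - Δ_1) = 36.
Hence M_0 = 5, M_1 = -22, M_2 = 29.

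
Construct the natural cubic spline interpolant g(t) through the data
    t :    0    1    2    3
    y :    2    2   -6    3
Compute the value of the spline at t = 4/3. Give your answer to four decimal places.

Let σ_i = g''(x_i). Step sizes h_i = 1, 1, 1; slopes of the chords Δ_i = (y_(i+1) - y_i)/h_i = 0, -8, 9.
  1·σ_0 + 4·σ_1 + 1·σ_2 = 6(Δ_1 - Δ_0) = -48
  1·σ_1 + 4·σ_2 + 1·σ_3 = 6(Δ_2 - Δ_1) = 102
Natural end conditions: σ_0 = σ_3 = 0.
Solving: σ_0 = 0, σ_1 = -98/5, σ_2 = 152/5, σ_3 = 0.
On [1, 2], g(t) = 2 - 98/15·(t - 1) - 49/5·(t - 1)² + 25/3·(t - 1)³.
With (t - 1) = 1/3: g(4/3) = -388/405.

-0.9580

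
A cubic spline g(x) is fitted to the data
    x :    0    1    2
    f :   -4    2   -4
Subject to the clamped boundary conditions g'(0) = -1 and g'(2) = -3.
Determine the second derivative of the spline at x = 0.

Put m_i = g'' at the i-th knot. Here h = (1, 1) and Δ = (6, -6), so the interior equations h_(i-1)·m_(i-1) + 2(h_(i-1)+h_i)·m_i + h_i·m_(i+1) = 6(Δ_i − Δ_(i-1)) read
  1·m_0 + 4·m_1 + 1·m_2 = 6(Δ_1 - Δ_0) = -72
Clamped end conditions give two more equations: 2h_0·m_0 + h_0·m_1 = 6(Δ_0 - g'(0)) = 42 and h_1·m_1 + 2h_1·m_2 = 6(g'(2) - Δ_1) = 18.
Solving the tridiagonal system: m_0 = 38, m_1 = -34, m_2 = 26.

38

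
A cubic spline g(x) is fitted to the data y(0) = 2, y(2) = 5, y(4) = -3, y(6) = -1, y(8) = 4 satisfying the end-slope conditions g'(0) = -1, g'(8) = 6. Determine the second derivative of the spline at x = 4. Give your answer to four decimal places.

6.1250

Let m_i = g''(x_i). Step sizes h_i = 2, 2, 2, 2; slopes of the chords Δ_i = (y_(i+1) - y_i)/h_i = 3/2, -4, 1, 5/2.
  2·m_0 + 8·m_1 + 2·m_2 = 6(Δ_1 - Δ_0) = -33
  2·m_1 + 8·m_2 + 2·m_3 = 6(Δ_2 - Δ_1) = 30
  2·m_2 + 8·m_3 + 2·m_4 = 6(Δ_3 - Δ_2) = 9
Clamped end conditions give two more equations: 2h_0·m_0 + h_0·m_1 = 6(Δ_0 - g'(0)) = 15 and h_3·m_3 + 2h_3·m_4 = 6(g'(8) - Δ_3) = 21.
Solving the tridiagonal system: m_0 = 421/56, m_1 = -211/28, m_2 = 49/8, m_3 = -55/28, m_4 = 349/56.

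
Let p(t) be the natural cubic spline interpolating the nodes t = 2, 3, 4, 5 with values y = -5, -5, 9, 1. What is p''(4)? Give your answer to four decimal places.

Let M_i = p''(x_i). Step sizes h_i = 1, 1, 1; slopes of the chords Δ_i = (y_(i+1) - y_i)/h_i = 0, 14, -8.
  1·M_0 + 4·M_1 + 1·M_2 = 6(Δ_1 - Δ_0) = 84
  1·M_1 + 4·M_2 + 1·M_3 = 6(Δ_2 - Δ_1) = -132
Natural end conditions: M_0 = M_3 = 0.
Solving: M_0 = 0, M_1 = 156/5, M_2 = -204/5, M_3 = 0.

-40.8000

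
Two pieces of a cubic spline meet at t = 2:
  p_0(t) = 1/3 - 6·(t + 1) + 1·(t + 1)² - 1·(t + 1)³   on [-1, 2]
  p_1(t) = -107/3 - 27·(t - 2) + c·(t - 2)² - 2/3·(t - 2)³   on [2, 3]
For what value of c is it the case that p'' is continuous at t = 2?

-8

p_0''(t) = 2 - 6·(t + 1), so p_0''(2) = -16. On the right, p_1''(2) = 2c, so c = -8.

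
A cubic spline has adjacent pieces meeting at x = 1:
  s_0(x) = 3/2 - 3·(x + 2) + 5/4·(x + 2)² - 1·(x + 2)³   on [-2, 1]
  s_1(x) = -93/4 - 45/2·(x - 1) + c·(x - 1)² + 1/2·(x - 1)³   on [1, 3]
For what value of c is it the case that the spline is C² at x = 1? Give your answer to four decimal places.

s_0''(x) = 5/2 - 6·(x + 2), so s_0''(1) = -31/2. On the right, s_1''(1) = 2c, so c = -31/4.

-7.7500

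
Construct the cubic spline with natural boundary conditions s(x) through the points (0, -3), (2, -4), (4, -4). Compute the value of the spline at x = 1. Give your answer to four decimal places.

Let m_i = s''(x_i). Step sizes h_i = 2, 2; slopes of the chords Δ_i = (y_(i+1) - y_i)/h_i = -1/2, 0.
  2·m_0 + 8·m_1 + 2·m_2 = 6(Δ_1 - Δ_0) = 3
Natural end conditions: m_0 = m_2 = 0.
Solving the tridiagonal system: m_0 = 0, m_1 = 3/8, m_2 = 0.
On [0, 2], s(x) = -3 - 5/8·x + 0·x² + 1/32·x³.
With x = 1: s(1) = -115/32.

-3.5938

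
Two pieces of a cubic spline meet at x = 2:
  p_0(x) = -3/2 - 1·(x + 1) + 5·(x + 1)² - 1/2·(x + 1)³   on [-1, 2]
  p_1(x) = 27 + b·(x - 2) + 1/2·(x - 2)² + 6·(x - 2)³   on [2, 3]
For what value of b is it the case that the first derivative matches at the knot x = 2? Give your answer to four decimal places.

15.5000

p_0'(x) = -1 + 10·(x + 1) - 3/2·(x + 1)², so p_0'(2) = 31/2. On the right, p_1'(2) = b, so b = 31/2.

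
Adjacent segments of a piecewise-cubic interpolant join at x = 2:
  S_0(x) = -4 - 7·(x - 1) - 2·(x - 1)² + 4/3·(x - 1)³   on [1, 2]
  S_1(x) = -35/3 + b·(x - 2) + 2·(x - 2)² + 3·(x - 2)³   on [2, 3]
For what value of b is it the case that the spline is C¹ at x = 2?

-7

S_0'(x) = -7 - 4·(x - 1) + 4·(x - 1)², so S_0'(2) = -7. On the right, S_1'(2) = b, so b = -7.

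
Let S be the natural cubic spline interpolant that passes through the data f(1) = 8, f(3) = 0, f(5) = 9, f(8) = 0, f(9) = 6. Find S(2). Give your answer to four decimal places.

1.8242

Let M_i = S''(x_i). Step sizes h_i = 2, 2, 3, 1; slopes of the chords Δ_i = (y_(i+1) - y_i)/h_i = -4, 9/2, -3, 6.
  2·M_0 + 8·M_1 + 2·M_2 = 6(Δ_1 - Δ_0) = 51
  2·M_1 + 10·M_2 + 3·M_3 = 6(Δ_2 - Δ_1) = -45
  3·M_2 + 8·M_3 + 1·M_4 = 6(Δ_3 - Δ_2) = 54
Natural end conditions: M_0 = M_4 = 0.
Hence M_0 = 0, M_1 = 4665/536, M_2 = -624/67, M_3 = 2745/268, M_4 = 0.
On [1, 3], S(t) = 8 - 3699/536·(t - 1) + 0·(t - 1)² + 1555/2144·(t - 1)³.
With (t - 1) = 1: S(2) = 3911/2144.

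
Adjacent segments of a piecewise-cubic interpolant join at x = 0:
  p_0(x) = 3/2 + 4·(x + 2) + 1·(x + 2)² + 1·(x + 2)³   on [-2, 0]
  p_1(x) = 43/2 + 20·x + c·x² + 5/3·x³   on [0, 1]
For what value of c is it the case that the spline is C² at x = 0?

7

p_0''(x) = 2 + 6·(x + 2), so p_0''(0) = 14. On the right, p_1''(0) = 2c, so c = 7.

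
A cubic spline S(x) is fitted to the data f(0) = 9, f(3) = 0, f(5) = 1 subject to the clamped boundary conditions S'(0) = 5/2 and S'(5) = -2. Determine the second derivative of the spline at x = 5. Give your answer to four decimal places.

-6.7500

Write M_i for S''(x_i). With h_i = 3, 2 and divided differences Δ_i = -3, 1/2, the continuity of S' gives the tridiagonal system
  3·M_0 + 10·M_1 + 2·M_2 = 6(Δ_1 - Δ_0) = 21
Clamped end conditions give two more equations: 2h_0·M_0 + h_0·M_1 = 6(Δ_0 - S'(0)) = -33 and h_1·M_1 + 2h_1·M_2 = 6(S'(5) - Δ_1) = -15.
Forward elimination and back-substitution give M_0 = -17/2, M_1 = 6, M_2 = -27/4.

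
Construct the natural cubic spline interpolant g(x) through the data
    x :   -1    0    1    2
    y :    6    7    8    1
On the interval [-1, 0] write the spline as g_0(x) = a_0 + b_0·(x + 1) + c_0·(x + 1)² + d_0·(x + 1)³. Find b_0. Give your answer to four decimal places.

With m_i denoting the second derivative at x_i, h_i = 1, 1, 1, and Δ_i = (y_(i+1) − y_i)/h_i = 1, 1, -7:
  1·m_0 + 4·m_1 + 1·m_2 = 6(Δ_1 - Δ_0) = 0
  1·m_1 + 4·m_2 + 1·m_3 = 6(Δ_2 - Δ_1) = -48
Natural end conditions: m_0 = m_3 = 0.
Solving the tridiagonal system: m_0 = 0, m_1 = 16/5, m_2 = -64/5, m_3 = 0.
On [-1, 0], with g_0(x) = a_0 + b_0·(x + 1) + c_0·(x + 1)² + d_0·(x + 1)³: c_0 = m_0/2 = 0, d_0 = (m_1 - m_0)/(6h_0) = 8/15, b_0 = Δ_0 - h_0(2m_0 + m_1)/6 = 7/15.

0.4667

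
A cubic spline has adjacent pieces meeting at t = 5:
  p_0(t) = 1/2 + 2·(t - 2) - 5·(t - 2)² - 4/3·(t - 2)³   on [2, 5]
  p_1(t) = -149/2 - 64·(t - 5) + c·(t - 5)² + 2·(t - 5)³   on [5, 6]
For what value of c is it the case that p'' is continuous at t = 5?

-17

p_0''(t) = -10 - 8·(t - 2), so p_0''(5) = -34. On the right, p_1''(5) = 2c, so c = -17.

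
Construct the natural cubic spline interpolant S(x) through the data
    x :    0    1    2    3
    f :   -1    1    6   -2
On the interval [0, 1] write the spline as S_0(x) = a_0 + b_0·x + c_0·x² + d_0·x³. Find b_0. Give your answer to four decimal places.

0.3333

Let M_i = S''(x_i). Step sizes h_i = 1, 1, 1; slopes of the chords Δ_i = (y_(i+1) - y_i)/h_i = 2, 5, -8.
  1·M_0 + 4·M_1 + 1·M_2 = 6(Δ_1 - Δ_0) = 18
  1·M_1 + 4·M_2 + 1·M_3 = 6(Δ_2 - Δ_1) = -78
Natural end conditions: M_0 = M_3 = 0.
Hence M_0 = 0, M_1 = 10, M_2 = -22, M_3 = 0.
On [0, 1], with S_0(x) = a_0 + b_0·x + c_0·x² + d_0·x³: c_0 = M_0/2 = 0, d_0 = (M_1 - M_0)/(6h_0) = 5/3, b_0 = Δ_0 - h_0(2M_0 + M_1)/6 = 1/3.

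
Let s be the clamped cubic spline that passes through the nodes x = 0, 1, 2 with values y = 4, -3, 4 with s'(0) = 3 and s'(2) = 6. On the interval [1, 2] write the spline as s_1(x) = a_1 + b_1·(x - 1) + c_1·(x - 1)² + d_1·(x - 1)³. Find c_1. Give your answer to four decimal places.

19.5000

Write m_i for s''(x_i). With h_i = 1, 1 and divided differences Δ_i = -7, 7, the continuity of s' gives the tridiagonal system
  1·m_0 + 4·m_1 + 1·m_2 = 6(Δ_1 - Δ_0) = 84
Clamped end conditions give two more equations: 2h_0·m_0 + h_0·m_1 = 6(Δ_0 - s'(0)) = -60 and h_1·m_1 + 2h_1·m_2 = 6(s'(2) - Δ_1) = -6.
Forward elimination and back-substitution give m_0 = -99/2, m_1 = 39, m_2 = -45/2.
On [1, 2], with s_1(x) = a_1 + b_1·(x - 1) + c_1·(x - 1)² + d_1·(x - 1)³: c_1 = m_1/2 = 39/2, d_1 = (m_2 - m_1)/(6h_1) = -41/4, b_1 = Δ_1 - h_1(2m_1 + m_2)/6 = -9/4.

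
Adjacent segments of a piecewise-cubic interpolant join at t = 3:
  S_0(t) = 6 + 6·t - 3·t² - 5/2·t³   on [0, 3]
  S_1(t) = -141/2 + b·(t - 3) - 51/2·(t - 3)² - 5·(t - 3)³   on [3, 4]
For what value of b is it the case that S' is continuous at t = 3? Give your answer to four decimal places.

S_0'(t) = 6 - 6·t - 15/2·t², so S_0'(3) = -159/2. On the right, S_1'(3) = b, so b = -159/2.

-79.5000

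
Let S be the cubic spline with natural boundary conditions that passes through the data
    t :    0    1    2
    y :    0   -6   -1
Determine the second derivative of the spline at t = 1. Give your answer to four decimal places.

16.5000

Write M_i for S''(x_i). With h_i = 1, 1 and divided differences Δ_i = -6, 5, the continuity of S' gives the tridiagonal system
  1·M_0 + 4·M_1 + 1·M_2 = 6(Δ_1 - Δ_0) = 66
Natural end conditions: M_0 = M_2 = 0.
Hence M_0 = 0, M_1 = 33/2, M_2 = 0.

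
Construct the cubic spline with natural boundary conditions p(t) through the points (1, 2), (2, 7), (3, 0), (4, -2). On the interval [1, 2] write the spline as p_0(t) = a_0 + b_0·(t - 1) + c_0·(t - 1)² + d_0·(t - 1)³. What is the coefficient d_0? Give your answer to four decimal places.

Let M_i = p''(x_i). Step sizes h_i = 1, 1, 1; slopes of the chords Δ_i = (y_(i+1) - y_i)/h_i = 5, -7, -2.
  1·M_0 + 4·M_1 + 1·M_2 = 6(Δ_1 - Δ_0) = -72
  1·M_1 + 4·M_2 + 1·M_3 = 6(Δ_2 - Δ_1) = 30
Natural end conditions: M_0 = M_3 = 0.
Forward elimination and back-substitution give M_0 = 0, M_1 = -106/5, M_2 = 64/5, M_3 = 0.
On [1, 2], with p_0(t) = a_0 + b_0·(t - 1) + c_0·(t - 1)² + d_0·(t - 1)³: c_0 = M_0/2 = 0, d_0 = (M_1 - M_0)/(6h_0) = -53/15, b_0 = Δ_0 - h_0(2M_0 + M_1)/6 = 128/15.

-3.5333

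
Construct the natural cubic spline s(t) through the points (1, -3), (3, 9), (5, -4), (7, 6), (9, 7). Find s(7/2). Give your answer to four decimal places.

6.4297

Write M_i for s''(x_i). With h_i = 2, 2, 2, 2 and divided differences Δ_i = 6, -13/2, 5, 1/2, the continuity of s' gives the tridiagonal system
  2·M_0 + 8·M_1 + 2·M_2 = 6(Δ_1 - Δ_0) = -75
  2·M_1 + 8·M_2 + 2·M_3 = 6(Δ_2 - Δ_1) = 69
  2·M_2 + 8·M_3 + 2·M_4 = 6(Δ_3 - Δ_2) = -27
Natural end conditions: M_0 = M_4 = 0.
Hence M_0 = 0, M_1 = -51/4, M_2 = 27/2, M_3 = -27/4, M_4 = 0.
On [3, 5], s(t) = 9 - 5/2·(t - 3) - 51/8·(t - 3)² + 35/16·(t - 3)³.
With (t - 3) = 1/2: s(7/2) = 823/128.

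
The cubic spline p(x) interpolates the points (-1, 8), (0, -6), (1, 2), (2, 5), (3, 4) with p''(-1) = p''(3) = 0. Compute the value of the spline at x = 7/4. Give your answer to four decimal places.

With σ_i denoting the second derivative at x_i, h_i = 1, 1, 1, 1, and Δ_i = (y_(i+1) − y_i)/h_i = -14, 8, 3, -1:
  1·σ_0 + 4·σ_1 + 1·σ_2 = 6(Δ_1 - Δ_0) = 132
  1·σ_1 + 4·σ_2 + 1·σ_3 = 6(Δ_2 - Δ_1) = -30
  1·σ_2 + 4·σ_3 + 1·σ_4 = 6(Δ_3 - Δ_2) = -24
Natural end conditions: σ_0 = σ_4 = 0.
Hence σ_0 = 0, σ_1 = 519/14, σ_2 = -114/7, σ_3 = -27/14, σ_4 = 0.
On [1, 2], p(x) = 2 + 35/4·(x - 1) - 57/7·(x - 1)² + 67/28·(x - 1)³.
With (x - 1) = 3/4: p(7/4) = 8945/1792.

4.9916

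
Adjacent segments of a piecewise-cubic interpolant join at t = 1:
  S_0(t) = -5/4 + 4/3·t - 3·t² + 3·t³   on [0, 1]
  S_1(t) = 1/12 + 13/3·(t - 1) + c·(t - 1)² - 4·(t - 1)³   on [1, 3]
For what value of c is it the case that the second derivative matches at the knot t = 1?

6

S_0''(t) = -6 + 18·t, so S_0''(1) = 12. On the right, S_1''(1) = 2c, so c = 6.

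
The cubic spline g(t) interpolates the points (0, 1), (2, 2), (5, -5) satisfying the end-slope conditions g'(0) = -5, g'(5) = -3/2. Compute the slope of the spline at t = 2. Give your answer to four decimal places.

0.8500

Let σ_i = g''(x_i). Step sizes h_i = 2, 3; slopes of the chords Δ_i = (y_(i+1) - y_i)/h_i = 1/2, -7/3.
  2·σ_0 + 10·σ_1 + 3·σ_2 = 6(Δ_1 - Δ_0) = -17
Clamped end conditions give two more equations: 2h_0·σ_0 + h_0·σ_1 = 6(Δ_0 - g'(0)) = 33 and h_1·σ_1 + 2h_1·σ_2 = 6(g'(5) - Δ_1) = 5.
Solving: σ_0 = 213/20, σ_1 = -24/5, σ_2 = 97/30.
On [2, 5], g'(t) = b_1 + 2c_1·(t - 2) + 3d_1·(t - 2)² with b_1 = Δ_1 - h_1(2σ_1 + σ_2)/6 = 17/20, c_1 = σ_1/2 = -12/5, d_1 = (σ_2 - σ_1)/(6h_1) = 241/540. So g'(2) = 17/20.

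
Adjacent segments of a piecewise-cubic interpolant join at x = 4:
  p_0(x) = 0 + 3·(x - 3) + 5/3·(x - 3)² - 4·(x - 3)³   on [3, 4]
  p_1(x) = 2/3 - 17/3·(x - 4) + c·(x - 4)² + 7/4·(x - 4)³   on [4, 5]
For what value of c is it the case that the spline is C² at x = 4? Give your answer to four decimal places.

-10.3333

p_0''(x) = 10/3 - 24·(x - 3), so p_0''(4) = -62/3. On the right, p_1''(4) = 2c, so c = -31/3.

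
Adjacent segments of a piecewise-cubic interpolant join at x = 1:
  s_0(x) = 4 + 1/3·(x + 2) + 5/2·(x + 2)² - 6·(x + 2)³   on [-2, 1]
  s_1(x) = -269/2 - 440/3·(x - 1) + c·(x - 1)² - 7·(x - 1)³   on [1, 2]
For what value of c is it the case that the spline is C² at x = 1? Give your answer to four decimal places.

s_0''(x) = 5 - 36·(x + 2), so s_0''(1) = -103. On the right, s_1''(1) = 2c, so c = -103/2.

-51.5000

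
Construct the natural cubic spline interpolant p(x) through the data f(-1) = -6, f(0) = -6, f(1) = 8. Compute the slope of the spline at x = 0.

7

Let m_i = p''(x_i). Step sizes h_i = 1, 1; slopes of the chords Δ_i = (y_(i+1) - y_i)/h_i = 0, 14.
  1·m_0 + 4·m_1 + 1·m_2 = 6(Δ_1 - Δ_0) = 84
Natural end conditions: m_0 = m_2 = 0.
Solving the tridiagonal system: m_0 = 0, m_1 = 21, m_2 = 0.
On [0, 1], p'(x) = b_1 + 2c_1·x + 3d_1·x² with b_1 = Δ_1 - h_1(2m_1 + m_2)/6 = 7, c_1 = m_1/2 = 21/2, d_1 = (m_2 - m_1)/(6h_1) = -7/2. So p'(0) = 7.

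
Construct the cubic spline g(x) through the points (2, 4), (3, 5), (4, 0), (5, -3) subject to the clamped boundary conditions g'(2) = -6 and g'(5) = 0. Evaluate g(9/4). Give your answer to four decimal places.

3.3125

Write M_i for g''(x_i). With h_i = 1, 1, 1 and divided differences Δ_i = 1, -5, -3, the continuity of g' gives the tridiagonal system
  1·M_0 + 4·M_1 + 1·M_2 = 6(Δ_1 - Δ_0) = -36
  1·M_1 + 4·M_2 + 1·M_3 = 6(Δ_2 - Δ_1) = 12
Clamped end conditions give two more equations: 2h_0·M_0 + h_0·M_1 = 6(Δ_0 - g'(2)) = 42 and h_2·M_2 + 2h_2·M_3 = 6(g'(5) - Δ_2) = 18.
Forward elimination and back-substitution give M_0 = 30, M_1 = -18, M_2 = 6, M_3 = 6.
On [2, 3], g(x) = 4 - 6·(x - 2) + 15·(x - 2)² - 8·(x - 2)³.
With (x - 2) = 1/4: g(9/4) = 53/16.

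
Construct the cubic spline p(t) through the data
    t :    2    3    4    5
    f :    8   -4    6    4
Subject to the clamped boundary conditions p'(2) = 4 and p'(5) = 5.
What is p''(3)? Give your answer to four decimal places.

Write M_i for p''(x_i). With h_i = 1, 1, 1 and divided differences Δ_i = -12, 10, -2, the continuity of p' gives the tridiagonal system
  1·M_0 + 4·M_1 + 1·M_2 = 6(Δ_1 - Δ_0) = 132
  1·M_1 + 4·M_2 + 1·M_3 = 6(Δ_2 - Δ_1) = -72
Clamped end conditions give two more equations: 2h_0·M_0 + h_0·M_1 = 6(Δ_0 - p'(2)) = -96 and h_2·M_2 + 2h_2·M_3 = 6(p'(5) - Δ_2) = 42.
Hence M_0 = -1202/15, M_1 = 964/15, M_2 = -674/15, M_3 = 652/15.

64.2667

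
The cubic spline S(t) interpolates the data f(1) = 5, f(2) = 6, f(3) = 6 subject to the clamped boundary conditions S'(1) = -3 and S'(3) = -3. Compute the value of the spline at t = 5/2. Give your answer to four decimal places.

6.6563

Put M_i = S'' at the i-th knot. Here h = (1, 1) and Δ = (1, 0), so the interior equations h_(i-1)·M_(i-1) + 2(h_(i-1)+h_i)·M_i + h_i·M_(i+1) = 6(Δ_i − Δ_(i-1)) read
  1·M_0 + 4·M_1 + 1·M_2 = 6(Δ_1 - Δ_0) = -6
Clamped end conditions give two more equations: 2h_0·M_0 + h_0·M_1 = 6(Δ_0 - S'(1)) = 24 and h_1·M_1 + 2h_1·M_2 = 6(S'(3) - Δ_1) = -18.
Solving the tridiagonal system: M_0 = 27/2, M_1 = -3, M_2 = -15/2.
On [2, 3], S(t) = 6 + 9/4·(t - 2) - 3/2·(t - 2)² - 3/4·(t - 2)³.
With (t - 2) = 1/2: S(5/2) = 213/32.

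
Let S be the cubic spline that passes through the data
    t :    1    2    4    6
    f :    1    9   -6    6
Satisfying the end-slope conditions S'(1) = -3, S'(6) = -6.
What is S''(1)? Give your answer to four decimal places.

Let m_i = S''(x_i). Step sizes h_i = 1, 2, 2; slopes of the chords Δ_i = (y_(i+1) - y_i)/h_i = 8, -15/2, 6.
  1·m_0 + 6·m_1 + 2·m_2 = 6(Δ_1 - Δ_0) = -93
  2·m_1 + 8·m_2 + 2·m_3 = 6(Δ_2 - Δ_1) = 81
Clamped end conditions give two more equations: 2h_0·m_0 + h_0·m_1 = 6(Δ_0 - S'(1)) = 66 and h_2·m_2 + 2h_2·m_3 = 6(S'(6) - Δ_2) = -72.
Solving the tridiagonal system: m_0 = 1131/23, m_1 = -744/23, m_2 = 597/23, m_3 = -1425/46.

49.1739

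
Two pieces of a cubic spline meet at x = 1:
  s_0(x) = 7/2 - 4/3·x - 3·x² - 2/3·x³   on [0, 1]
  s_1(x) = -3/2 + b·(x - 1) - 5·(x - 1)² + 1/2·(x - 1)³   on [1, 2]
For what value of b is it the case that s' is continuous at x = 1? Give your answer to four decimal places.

s_0'(x) = -4/3 - 6·x - 2·x², so s_0'(1) = -28/3. On the right, s_1'(1) = b, so b = -28/3.

-9.3333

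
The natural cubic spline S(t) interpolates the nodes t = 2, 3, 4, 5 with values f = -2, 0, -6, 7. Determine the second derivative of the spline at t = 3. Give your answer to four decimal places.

Put M_i = S'' at the i-th knot. Here h = (1, 1, 1) and Δ = (2, -6, 13), so the interior equations h_(i-1)·M_(i-1) + 2(h_(i-1)+h_i)·M_i + h_i·M_(i+1) = 6(Δ_i − Δ_(i-1)) read
  1·M_0 + 4·M_1 + 1·M_2 = 6(Δ_1 - Δ_0) = -48
  1·M_1 + 4·M_2 + 1·M_3 = 6(Δ_2 - Δ_1) = 114
Natural end conditions: M_0 = M_3 = 0.
Solving the tridiagonal system: M_0 = 0, M_1 = -102/5, M_2 = 168/5, M_3 = 0.

-20.4000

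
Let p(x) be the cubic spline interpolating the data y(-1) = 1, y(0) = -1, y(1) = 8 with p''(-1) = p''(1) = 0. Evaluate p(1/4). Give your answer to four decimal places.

Put M_i = p'' at the i-th knot. Here h = (1, 1) and Δ = (-2, 9), so the interior equations h_(i-1)·M_(i-1) + 2(h_(i-1)+h_i)·M_i + h_i·M_(i+1) = 6(Δ_i − Δ_(i-1)) read
  1·M_0 + 4·M_1 + 1·M_2 = 6(Δ_1 - Δ_0) = 66
Natural end conditions: M_0 = M_2 = 0.
Solving: M_0 = 0, M_1 = 33/2, M_2 = 0.
On [0, 1], p(x) = -1 + 7/2·x + 33/4·x² - 11/4·x³.
With x = 1/4: p(1/4) = 89/256.

0.3477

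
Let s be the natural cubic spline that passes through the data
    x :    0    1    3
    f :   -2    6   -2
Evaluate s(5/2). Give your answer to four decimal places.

Put σ_i = s'' at the i-th knot. Here h = (1, 2) and Δ = (8, -4), so the interior equations h_(i-1)·σ_(i-1) + 2(h_(i-1)+h_i)·σ_i + h_i·σ_(i+1) = 6(Δ_i − Δ_(i-1)) read
  1·σ_0 + 6·σ_1 + 2·σ_2 = 6(Δ_1 - Δ_0) = -72
Natural end conditions: σ_0 = σ_2 = 0.
Solving the tridiagonal system: σ_0 = 0, σ_1 = -12, σ_2 = 0.
On [1, 3], s(x) = 6 + 4·(x - 1) - 6·(x - 1)² + 1·(x - 1)³.
With (x - 1) = 3/2: s(5/2) = 15/8.

1.8750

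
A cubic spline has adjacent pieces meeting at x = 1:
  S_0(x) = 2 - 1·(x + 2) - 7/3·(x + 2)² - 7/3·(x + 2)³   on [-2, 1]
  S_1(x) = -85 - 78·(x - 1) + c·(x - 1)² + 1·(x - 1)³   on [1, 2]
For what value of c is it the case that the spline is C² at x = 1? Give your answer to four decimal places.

-23.3333

S_0''(x) = -14/3 - 14·(x + 2), so S_0''(1) = -140/3. On the right, S_1''(1) = 2c, so c = -70/3.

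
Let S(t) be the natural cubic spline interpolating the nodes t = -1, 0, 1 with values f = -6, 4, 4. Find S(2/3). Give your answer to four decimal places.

4.7407

Put σ_i = S'' at the i-th knot. Here h = (1, 1) and Δ = (10, 0), so the interior equations h_(i-1)·σ_(i-1) + 2(h_(i-1)+h_i)·σ_i + h_i·σ_(i+1) = 6(Δ_i − Δ_(i-1)) read
  1·σ_0 + 4·σ_1 + 1·σ_2 = 6(Δ_1 - Δ_0) = -60
Natural end conditions: σ_0 = σ_2 = 0.
Hence σ_0 = 0, σ_1 = -15, σ_2 = 0.
On [0, 1], S(t) = 4 + 5·t - 15/2·t² + 5/2·t³.
With t = 2/3: S(2/3) = 128/27.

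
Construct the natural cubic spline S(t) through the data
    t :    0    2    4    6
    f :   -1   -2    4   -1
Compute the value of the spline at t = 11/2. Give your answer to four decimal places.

Let M_i = S''(x_i). Step sizes h_i = 2, 2, 2; slopes of the chords Δ_i = (y_(i+1) - y_i)/h_i = -1/2, 3, -5/2.
  2·M_0 + 8·M_1 + 2·M_2 = 6(Δ_1 - Δ_0) = 21
  2·M_1 + 8·M_2 + 2·M_3 = 6(Δ_2 - Δ_1) = -33
Natural end conditions: M_0 = M_3 = 0.
Hence M_0 = 0, M_1 = 39/10, M_2 = -51/10, M_3 = 0.
On [4, 6], S(t) = 4 + 9/10·(t - 4) - 51/20·(t - 4)² + 17/40·(t - 4)³.
With (t - 4) = 3/2: S(11/2) = 67/64.

1.0469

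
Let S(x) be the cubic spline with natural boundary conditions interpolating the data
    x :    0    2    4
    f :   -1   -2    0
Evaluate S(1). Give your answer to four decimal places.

-1.7813

With σ_i denoting the second derivative at x_i, h_i = 2, 2, and Δ_i = (y_(i+1) − y_i)/h_i = -1/2, 1:
  2·σ_0 + 8·σ_1 + 2·σ_2 = 6(Δ_1 - Δ_0) = 9
Natural end conditions: σ_0 = σ_2 = 0.
Forward elimination and back-substitution give σ_0 = 0, σ_1 = 9/8, σ_2 = 0.
On [0, 2], S(x) = -1 - 7/8·x + 0·x² + 3/32·x³.
With x = 1: S(1) = -57/32.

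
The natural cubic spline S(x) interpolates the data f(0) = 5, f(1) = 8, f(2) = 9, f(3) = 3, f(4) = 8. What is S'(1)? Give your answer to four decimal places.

3.3214

With m_i denoting the second derivative at x_i, h_i = 1, 1, 1, 1, and Δ_i = (y_(i+1) − y_i)/h_i = 3, 1, -6, 5:
  1·m_0 + 4·m_1 + 1·m_2 = 6(Δ_1 - Δ_0) = -12
  1·m_1 + 4·m_2 + 1·m_3 = 6(Δ_2 - Δ_1) = -42
  1·m_2 + 4·m_3 + 1·m_4 = 6(Δ_3 - Δ_2) = 66
Natural end conditions: m_0 = m_4 = 0.
Forward elimination and back-substitution give m_0 = 0, m_1 = 27/28, m_2 = -111/7, m_3 = 573/28, m_4 = 0.
On [1, 2], S'(x) = b_1 + 2c_1·(x - 1) + 3d_1·(x - 1)² with b_1 = Δ_1 - h_1(2m_1 + m_2)/6 = 93/28, c_1 = m_1/2 = 27/56, d_1 = (m_2 - m_1)/(6h_1) = -157/56. So S'(1) = 93/28.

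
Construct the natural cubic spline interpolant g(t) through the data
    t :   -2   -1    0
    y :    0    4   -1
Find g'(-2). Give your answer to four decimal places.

Write m_i for g''(x_i). With h_i = 1, 1 and divided differences Δ_i = 4, -5, the continuity of g' gives the tridiagonal system
  1·m_0 + 4·m_1 + 1·m_2 = 6(Δ_1 - Δ_0) = -54
Natural end conditions: m_0 = m_2 = 0.
Forward elimination and back-substitution give m_0 = 0, m_1 = -27/2, m_2 = 0.
On [-2, -1], g'(t) = b_0 + 2c_0·(t + 2) + 3d_0·(t + 2)² with b_0 = Δ_0 - h_0(2m_0 + m_1)/6 = 25/4, c_0 = m_0/2 = 0, d_0 = (m_1 - m_0)/(6h_0) = -9/4. So g'(-2) = 25/4.

6.2500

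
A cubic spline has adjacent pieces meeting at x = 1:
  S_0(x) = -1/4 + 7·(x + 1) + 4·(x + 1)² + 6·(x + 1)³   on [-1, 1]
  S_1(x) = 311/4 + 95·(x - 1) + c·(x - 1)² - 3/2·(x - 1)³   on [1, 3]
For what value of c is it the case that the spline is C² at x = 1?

40

S_0''(x) = 8 + 36·(x + 1), so S_0''(1) = 80. On the right, S_1''(1) = 2c, so c = 40.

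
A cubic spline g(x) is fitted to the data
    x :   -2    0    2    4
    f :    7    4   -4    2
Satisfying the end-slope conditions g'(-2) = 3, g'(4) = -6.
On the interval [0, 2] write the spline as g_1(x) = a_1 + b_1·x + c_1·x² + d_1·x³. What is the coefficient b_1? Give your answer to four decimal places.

Let σ_i = g''(x_i). Step sizes h_i = 2, 2, 2; slopes of the chords Δ_i = (y_(i+1) - y_i)/h_i = -3/2, -4, 3.
  2·σ_0 + 8·σ_1 + 2·σ_2 = 6(Δ_1 - Δ_0) = -15
  2·σ_1 + 8·σ_2 + 2·σ_3 = 6(Δ_2 - Δ_1) = 42
Clamped end conditions give two more equations: 2h_0·σ_0 + h_0·σ_1 = 6(Δ_0 - g'(-2)) = -27 and h_2·σ_2 + 2h_2·σ_3 = 6(g'(4) - Δ_2) = -54.
Forward elimination and back-substitution give σ_0 = -51/10, σ_1 = -33/10, σ_2 = 54/5, σ_3 = -189/10.
On [0, 2], with g_1(x) = a_1 + b_1·x + c_1·x² + d_1·x³: c_1 = σ_1/2 = -33/20, d_1 = (σ_2 - σ_1)/(6h_1) = 47/40, b_1 = Δ_1 - h_1(2σ_1 + σ_2)/6 = -27/5.

-5.4000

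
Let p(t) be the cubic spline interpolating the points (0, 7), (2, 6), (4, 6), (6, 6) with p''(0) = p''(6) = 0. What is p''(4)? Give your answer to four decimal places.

With m_i denoting the second derivative at x_i, h_i = 2, 2, 2, and Δ_i = (y_(i+1) − y_i)/h_i = -1/2, 0, 0:
  2·m_0 + 8·m_1 + 2·m_2 = 6(Δ_1 - Δ_0) = 3
  2·m_1 + 8·m_2 + 2·m_3 = 6(Δ_2 - Δ_1) = 0
Natural end conditions: m_0 = m_3 = 0.
Forward elimination and back-substitution give m_0 = 0, m_1 = 2/5, m_2 = -1/10, m_3 = 0.

-0.1000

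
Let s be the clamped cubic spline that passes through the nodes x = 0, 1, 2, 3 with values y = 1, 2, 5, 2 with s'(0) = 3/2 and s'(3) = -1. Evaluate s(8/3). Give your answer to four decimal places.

Put σ_i = s'' at the i-th knot. Here h = (1, 1, 1) and Δ = (1, 3, -3), so the interior equations h_(i-1)·σ_(i-1) + 2(h_(i-1)+h_i)·σ_i + h_i·σ_(i+1) = 6(Δ_i − Δ_(i-1)) read
  1·σ_0 + 4·σ_1 + 1·σ_2 = 6(Δ_1 - Δ_0) = 12
  1·σ_1 + 4·σ_2 + 1·σ_3 = 6(Δ_2 - Δ_1) = -36
Clamped end conditions give two more equations: 2h_0·σ_0 + h_0·σ_1 = 6(Δ_0 - s'(0)) = -3 and h_2·σ_2 + 2h_2·σ_3 = 6(s'(3) - Δ_2) = 12.
Solving the tridiagonal system: σ_0 = -82/15, σ_1 = 119/15, σ_2 = -214/15, σ_3 = 197/15.
On [2, 3], s(x) = 5 - 13/30·(x - 2) - 107/15·(x - 2)² + 137/30·(x - 2)³.
With (x - 2) = 2/3: s(8/3) = 1172/405.

2.8938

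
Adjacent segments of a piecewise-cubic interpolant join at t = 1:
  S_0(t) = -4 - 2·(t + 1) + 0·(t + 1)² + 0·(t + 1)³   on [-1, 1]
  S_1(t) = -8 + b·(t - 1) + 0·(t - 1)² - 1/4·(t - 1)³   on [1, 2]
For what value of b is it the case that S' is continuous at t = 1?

-2

S_0'(t) = -2 + 0·(t + 1) + 0·(t + 1)², so S_0'(1) = -2. On the right, S_1'(1) = b, so b = -2.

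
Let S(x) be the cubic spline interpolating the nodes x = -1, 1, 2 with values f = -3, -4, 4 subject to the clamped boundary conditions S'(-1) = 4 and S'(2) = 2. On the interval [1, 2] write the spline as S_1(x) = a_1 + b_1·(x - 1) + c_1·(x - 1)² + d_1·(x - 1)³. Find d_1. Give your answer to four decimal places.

Write m_i for S''(x_i). With h_i = 2, 1 and divided differences Δ_i = -1/2, 8, the continuity of S' gives the tridiagonal system
  2·m_0 + 6·m_1 + 1·m_2 = 6(Δ_1 - Δ_0) = 51
Clamped end conditions give two more equations: 2h_0·m_0 + h_0·m_1 = 6(Δ_0 - S'(-1)) = -27 and h_1·m_1 + 2h_1·m_2 = 6(S'(2) - Δ_1) = -36.
Hence m_0 = -191/12, m_1 = 55/3, m_2 = -163/6.
On [1, 2], with S_1(x) = a_1 + b_1·(x - 1) + c_1·(x - 1)² + d_1·(x - 1)³: c_1 = m_1/2 = 55/6, d_1 = (m_2 - m_1)/(6h_1) = -91/12, b_1 = Δ_1 - h_1(2m_1 + m_2)/6 = 77/12.

-7.5833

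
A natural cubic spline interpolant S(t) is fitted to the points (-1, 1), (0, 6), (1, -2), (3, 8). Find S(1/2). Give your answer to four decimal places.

2.4239

Let M_i = S''(x_i). Step sizes h_i = 1, 1, 2; slopes of the chords Δ_i = (y_(i+1) - y_i)/h_i = 5, -8, 5.
  1·M_0 + 4·M_1 + 1·M_2 = 6(Δ_1 - Δ_0) = -78
  1·M_1 + 6·M_2 + 2·M_3 = 6(Δ_2 - Δ_1) = 78
Natural end conditions: M_0 = M_3 = 0.
Solving the tridiagonal system: M_0 = 0, M_1 = -546/23, M_2 = 390/23, M_3 = 0.
On [0, 1], S(t) = 6 - 67/23·t - 273/23·t² + 156/23·t³.
With t = 1/2: S(1/2) = 223/92.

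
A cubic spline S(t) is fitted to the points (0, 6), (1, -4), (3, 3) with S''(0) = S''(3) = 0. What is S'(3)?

8

Let m_i = S''(x_i). Step sizes h_i = 1, 2; slopes of the chords Δ_i = (y_(i+1) - y_i)/h_i = -10, 7/2.
  1·m_0 + 6·m_1 + 2·m_2 = 6(Δ_1 - Δ_0) = 81
Natural end conditions: m_0 = m_2 = 0.
Solving the tridiagonal system: m_0 = 0, m_1 = 27/2, m_2 = 0.
On [1, 3], S'(t) = b_1 + 2c_1·(t - 1) + 3d_1·(t - 1)² with b_1 = Δ_1 - h_1(2m_1 + m_2)/6 = -11/2, c_1 = m_1/2 = 27/4, d_1 = (m_2 - m_1)/(6h_1) = -9/8. So S'(3) = 8.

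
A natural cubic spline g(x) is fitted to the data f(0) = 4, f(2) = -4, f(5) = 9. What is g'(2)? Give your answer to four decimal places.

Let M_i = g''(x_i). Step sizes h_i = 2, 3; slopes of the chords Δ_i = (y_(i+1) - y_i)/h_i = -4, 13/3.
  2·M_0 + 10·M_1 + 3·M_2 = 6(Δ_1 - Δ_0) = 50
Natural end conditions: M_0 = M_2 = 0.
Forward elimination and back-substitution give M_0 = 0, M_1 = 5, M_2 = 0.
On [2, 5], g'(x) = b_1 + 2c_1·(x - 2) + 3d_1·(x - 2)² with b_1 = Δ_1 - h_1(2M_1 + M_2)/6 = -2/3, c_1 = M_1/2 = 5/2, d_1 = (M_2 - M_1)/(6h_1) = -5/18. So g'(2) = -2/3.

-0.6667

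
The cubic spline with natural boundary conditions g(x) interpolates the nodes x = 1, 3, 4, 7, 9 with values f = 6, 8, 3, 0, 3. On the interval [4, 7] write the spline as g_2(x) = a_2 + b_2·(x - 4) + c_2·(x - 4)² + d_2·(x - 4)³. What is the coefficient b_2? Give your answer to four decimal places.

Write M_i for g''(x_i). With h_i = 2, 1, 3, 2 and divided differences Δ_i = 1, -5, -1, 3/2, the continuity of g' gives the tridiagonal system
  2·M_0 + 6·M_1 + 1·M_2 = 6(Δ_1 - Δ_0) = -36
  1·M_1 + 8·M_2 + 3·M_3 = 6(Δ_2 - Δ_1) = 24
  3·M_2 + 10·M_3 + 2·M_4 = 6(Δ_3 - Δ_2) = 15
Natural end conditions: M_0 = M_4 = 0.
Solving: M_0 = 0, M_1 = -2751/416, M_2 = 765/208, M_3 = 165/416, M_4 = 0.
On [4, 7], with g_2(x) = a_2 + b_2·(x - 4) + c_2·(x - 4)² + d_2·(x - 4)³: c_2 = M_2/2 = 765/416, d_2 = (M_3 - M_2)/(6h_2) = -35/192, b_2 = Δ_2 - h_2(2M_2 + M_3)/6 = -4057/832.

-4.8762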